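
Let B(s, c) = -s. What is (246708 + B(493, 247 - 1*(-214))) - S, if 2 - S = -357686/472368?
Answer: 58151392349/236184 ≈ 2.4621e+5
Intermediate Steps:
S = 651211/236184 (S = 2 - (-357686)/472368 = 2 - 1*(-178843/236184) = 2 + 178843/236184 = 651211/236184 ≈ 2.7572)
(246708 + B(493, 247 - 1*(-214))) - S = (246708 - 1*493) - 1*651211/236184 = (246708 - 493) - 651211/236184 = 246215 - 651211/236184 = 58151392349/236184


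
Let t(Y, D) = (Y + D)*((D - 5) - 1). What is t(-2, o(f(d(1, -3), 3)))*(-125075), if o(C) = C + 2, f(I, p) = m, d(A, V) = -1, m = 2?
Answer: 500300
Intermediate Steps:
f(I, p) = 2
o(C) = 2 + C
t(Y, D) = (-6 + D)*(D + Y) (t(Y, D) = (D + Y)*((-5 + D) - 1) = (D + Y)*(-6 + D) = (-6 + D)*(D + Y))
t(-2, o(f(d(1, -3), 3)))*(-125075) = ((2 + 2)² - 6*(2 + 2) - 6*(-2) + (2 + 2)*(-2))*(-125075) = (4² - 6*4 + 12 + 4*(-2))*(-125075) = (16 - 24 + 12 - 8)*(-125075) = -4*(-125075) = 500300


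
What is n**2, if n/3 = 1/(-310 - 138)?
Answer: 9/200704 ≈ 4.4842e-5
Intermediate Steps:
n = -3/448 (n = 3/(-310 - 138) = 3/(-448) = 3*(-1/448) = -3/448 ≈ -0.0066964)
n**2 = (-3/448)**2 = 9/200704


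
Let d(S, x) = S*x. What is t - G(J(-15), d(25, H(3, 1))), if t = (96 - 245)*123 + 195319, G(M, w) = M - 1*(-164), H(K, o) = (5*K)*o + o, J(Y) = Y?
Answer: 176843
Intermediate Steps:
H(K, o) = o + 5*K*o (H(K, o) = 5*K*o + o = o + 5*K*o)
G(M, w) = 164 + M (G(M, w) = M + 164 = 164 + M)
t = 176992 (t = -149*123 + 195319 = -18327 + 195319 = 176992)
t - G(J(-15), d(25, H(3, 1))) = 176992 - (164 - 15) = 176992 - 1*149 = 176992 - 149 = 176843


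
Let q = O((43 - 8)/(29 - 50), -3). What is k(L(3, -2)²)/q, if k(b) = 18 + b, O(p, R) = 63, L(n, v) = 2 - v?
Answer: 34/63 ≈ 0.53968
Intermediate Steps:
q = 63
k(L(3, -2)²)/q = (18 + (2 - 1*(-2))²)/63 = (18 + (2 + 2)²)*(1/63) = (18 + 4²)*(1/63) = (18 + 16)*(1/63) = 34*(1/63) = 34/63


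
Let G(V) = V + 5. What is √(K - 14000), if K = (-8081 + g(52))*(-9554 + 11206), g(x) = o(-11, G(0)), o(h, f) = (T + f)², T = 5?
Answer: 2*I*√3299653 ≈ 3633.0*I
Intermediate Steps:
G(V) = 5 + V
o(h, f) = (5 + f)²
g(x) = 100 (g(x) = (5 + (5 + 0))² = (5 + 5)² = 10² = 100)
K = -13184612 (K = (-8081 + 100)*(-9554 + 11206) = -7981*1652 = -13184612)
√(K - 14000) = √(-13184612 - 14000) = √(-13198612) = 2*I*√3299653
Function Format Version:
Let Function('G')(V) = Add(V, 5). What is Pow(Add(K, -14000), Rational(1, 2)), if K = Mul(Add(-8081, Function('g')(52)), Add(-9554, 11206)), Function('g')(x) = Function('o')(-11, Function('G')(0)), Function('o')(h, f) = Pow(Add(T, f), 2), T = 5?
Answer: Mul(2, I, Pow(3299653, Rational(1, 2))) ≈ Mul(3633.0, I)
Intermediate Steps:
Function('G')(V) = Add(5, V)
Function('o')(h, f) = Pow(Add(5, f), 2)
Function('g')(x) = 100 (Function('g')(x) = Pow(Add(5, Add(5, 0)), 2) = Pow(Add(5, 5), 2) = Pow(10, 2) = 100)
K = -13184612 (K = Mul(Add(-8081, 100), Add(-9554, 11206)) = Mul(-7981, 1652) = -13184612)
Pow(Add(K, -14000), Rational(1, 2)) = Pow(Add(-13184612, -14000), Rational(1, 2)) = Pow(-13198612, Rational(1, 2)) = Mul(2, I, Pow(3299653, Rational(1, 2)))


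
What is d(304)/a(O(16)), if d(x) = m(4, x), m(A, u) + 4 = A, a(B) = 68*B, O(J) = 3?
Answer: 0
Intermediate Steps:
m(A, u) = -4 + A
d(x) = 0 (d(x) = -4 + 4 = 0)
d(304)/a(O(16)) = 0/((68*3)) = 0/204 = 0*(1/204) = 0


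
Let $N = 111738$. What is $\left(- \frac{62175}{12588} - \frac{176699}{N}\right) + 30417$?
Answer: $\frac{7129016897581}{234426324} \approx 30410.0$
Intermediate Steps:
$\left(- \frac{62175}{12588} - \frac{176699}{N}\right) + 30417 = \left(- \frac{62175}{12588} - \frac{176699}{111738}\right) + 30417 = \left(\left(-62175\right) \frac{1}{12588} - \frac{176699}{111738}\right) + 30417 = \left(- \frac{20725}{4196} - \frac{176699}{111738}\right) + 30417 = - \frac{1528599527}{234426324} + 30417 = \frac{7129016897581}{234426324}$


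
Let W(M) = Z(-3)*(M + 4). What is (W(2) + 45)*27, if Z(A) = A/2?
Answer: 972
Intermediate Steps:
Z(A) = A/2 (Z(A) = A*(½) = A/2)
W(M) = -6 - 3*M/2 (W(M) = ((½)*(-3))*(M + 4) = -3*(4 + M)/2 = -6 - 3*M/2)
(W(2) + 45)*27 = ((-6 - 3/2*2) + 45)*27 = ((-6 - 3) + 45)*27 = (-9 + 45)*27 = 36*27 = 972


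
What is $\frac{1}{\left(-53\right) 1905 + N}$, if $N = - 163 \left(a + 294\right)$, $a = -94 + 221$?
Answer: $- \frac{1}{169588} \approx -5.8966 \cdot 10^{-6}$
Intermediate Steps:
$a = 127$
$N = -68623$ ($N = - 163 \left(127 + 294\right) = \left(-163\right) 421 = -68623$)
$\frac{1}{\left(-53\right) 1905 + N} = \frac{1}{\left(-53\right) 1905 - 68623} = \frac{1}{-100965 - 68623} = \frac{1}{-169588} = - \frac{1}{169588}$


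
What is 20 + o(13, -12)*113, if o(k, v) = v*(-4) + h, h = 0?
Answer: 5444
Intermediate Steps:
o(k, v) = -4*v (o(k, v) = v*(-4) + 0 = -4*v + 0 = -4*v)
20 + o(13, -12)*113 = 20 - 4*(-12)*113 = 20 + 48*113 = 20 + 5424 = 5444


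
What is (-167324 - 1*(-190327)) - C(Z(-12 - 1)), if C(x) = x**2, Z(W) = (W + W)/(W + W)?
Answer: 23002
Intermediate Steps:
Z(W) = 1 (Z(W) = (2*W)/((2*W)) = (2*W)*(1/(2*W)) = 1)
(-167324 - 1*(-190327)) - C(Z(-12 - 1)) = (-167324 - 1*(-190327)) - 1*1**2 = (-167324 + 190327) - 1*1 = 23003 - 1 = 23002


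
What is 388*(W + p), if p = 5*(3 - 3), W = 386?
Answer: 149768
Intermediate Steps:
p = 0 (p = 5*0 = 0)
388*(W + p) = 388*(386 + 0) = 388*386 = 149768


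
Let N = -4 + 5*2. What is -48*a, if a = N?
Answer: -288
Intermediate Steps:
N = 6 (N = -4 + 10 = 6)
a = 6
-48*a = -48*6 = -288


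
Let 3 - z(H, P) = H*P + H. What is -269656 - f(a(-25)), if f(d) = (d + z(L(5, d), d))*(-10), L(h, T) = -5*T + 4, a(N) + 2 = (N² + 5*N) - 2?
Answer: 12041054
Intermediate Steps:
a(N) = -4 + N² + 5*N (a(N) = -2 + ((N² + 5*N) - 2) = -2 + (-2 + N² + 5*N) = -4 + N² + 5*N)
L(h, T) = 4 - 5*T
z(H, P) = 3 - H - H*P (z(H, P) = 3 - (H*P + H) = 3 - (H + H*P) = 3 + (-H - H*P) = 3 - H - H*P)
f(d) = 10 - 60*d + 10*d*(4 - 5*d) (f(d) = (d + (3 - (4 - 5*d) - (4 - 5*d)*d))*(-10) = (d + (3 + (-4 + 5*d) - d*(4 - 5*d)))*(-10) = (d + (-1 + 5*d - d*(4 - 5*d)))*(-10) = (-1 + 6*d - d*(4 - 5*d))*(-10) = 10 - 60*d + 10*d*(4 - 5*d))
-269656 - f(a(-25)) = -269656 - (10 - 50*(-4 + (-25)² + 5*(-25))² - 20*(-4 + (-25)² + 5*(-25))) = -269656 - (10 - 50*(-4 + 625 - 125)² - 20*(-4 + 625 - 125)) = -269656 - (10 - 50*496² - 20*496) = -269656 - (10 - 50*246016 - 9920) = -269656 - (10 - 12300800 - 9920) = -269656 - 1*(-12310710) = -269656 + 12310710 = 12041054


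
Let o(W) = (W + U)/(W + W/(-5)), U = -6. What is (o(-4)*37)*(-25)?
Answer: -23125/8 ≈ -2890.6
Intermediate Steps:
o(W) = 5*(-6 + W)/(4*W) (o(W) = (W - 6)/(W + W/(-5)) = (-6 + W)/(W + W*(-⅕)) = (-6 + W)/(W - W/5) = (-6 + W)/((4*W/5)) = (-6 + W)*(5/(4*W)) = 5*(-6 + W)/(4*W))
(o(-4)*37)*(-25) = (((5/4)*(-6 - 4)/(-4))*37)*(-25) = (((5/4)*(-¼)*(-10))*37)*(-25) = ((25/8)*37)*(-25) = (925/8)*(-25) = -23125/8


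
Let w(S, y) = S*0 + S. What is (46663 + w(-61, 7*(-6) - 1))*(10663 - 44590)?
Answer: -1581066054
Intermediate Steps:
w(S, y) = S (w(S, y) = 0 + S = S)
(46663 + w(-61, 7*(-6) - 1))*(10663 - 44590) = (46663 - 61)*(10663 - 44590) = 46602*(-33927) = -1581066054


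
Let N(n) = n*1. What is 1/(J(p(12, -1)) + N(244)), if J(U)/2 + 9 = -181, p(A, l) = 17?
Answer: -1/136 ≈ -0.0073529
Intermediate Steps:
J(U) = -380 (J(U) = -18 + 2*(-181) = -18 - 362 = -380)
N(n) = n
1/(J(p(12, -1)) + N(244)) = 1/(-380 + 244) = 1/(-136) = -1/136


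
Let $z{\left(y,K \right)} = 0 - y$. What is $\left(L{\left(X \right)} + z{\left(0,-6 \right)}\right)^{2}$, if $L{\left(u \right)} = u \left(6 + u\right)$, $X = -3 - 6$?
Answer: $729$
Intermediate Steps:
$z{\left(y,K \right)} = - y$
$X = -9$ ($X = -3 - 6 = -9$)
$\left(L{\left(X \right)} + z{\left(0,-6 \right)}\right)^{2} = \left(- 9 \left(6 - 9\right) - 0\right)^{2} = \left(\left(-9\right) \left(-3\right) + 0\right)^{2} = \left(27 + 0\right)^{2} = 27^{2} = 729$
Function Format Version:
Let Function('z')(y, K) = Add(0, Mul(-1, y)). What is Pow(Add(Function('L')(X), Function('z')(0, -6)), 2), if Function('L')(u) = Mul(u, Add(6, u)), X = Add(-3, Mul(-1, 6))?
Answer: 729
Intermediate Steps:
Function('z')(y, K) = Mul(-1, y)
X = -9 (X = Add(-3, -6) = -9)
Pow(Add(Function('L')(X), Function('z')(0, -6)), 2) = Pow(Add(Mul(-9, Add(6, -9)), Mul(-1, 0)), 2) = Pow(Add(Mul(-9, -3), 0), 2) = Pow(Add(27, 0), 2) = Pow(27, 2) = 729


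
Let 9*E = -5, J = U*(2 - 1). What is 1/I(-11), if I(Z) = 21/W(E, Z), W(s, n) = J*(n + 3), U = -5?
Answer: 40/21 ≈ 1.9048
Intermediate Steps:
J = -5 (J = -5*(2 - 1) = -5*1 = -5)
E = -5/9 (E = (⅑)*(-5) = -5/9 ≈ -0.55556)
W(s, n) = -15 - 5*n (W(s, n) = -5*(n + 3) = -5*(3 + n) = -15 - 5*n)
I(Z) = 21/(-15 - 5*Z)
1/I(-11) = 1/(21/(5*(-3 - 1*(-11)))) = 1/(21/(5*(-3 + 11))) = 1/((21/5)/8) = 1/((21/5)*(⅛)) = 1/(21/40) = 40/21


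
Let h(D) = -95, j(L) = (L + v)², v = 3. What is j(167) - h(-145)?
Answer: 28995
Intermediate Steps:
j(L) = (3 + L)² (j(L) = (L + 3)² = (3 + L)²)
j(167) - h(-145) = (3 + 167)² - 1*(-95) = 170² + 95 = 28900 + 95 = 28995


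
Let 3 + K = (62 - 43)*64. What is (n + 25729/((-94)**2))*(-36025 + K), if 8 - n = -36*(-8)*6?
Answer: 132043578273/2209 ≈ 5.9775e+7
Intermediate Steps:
n = -1720 (n = 8 - (-36*(-8))*6 = 8 - 288*6 = 8 - 1*1728 = 8 - 1728 = -1720)
K = 1213 (K = -3 + (62 - 43)*64 = -3 + 19*64 = -3 + 1216 = 1213)
(n + 25729/((-94)**2))*(-36025 + K) = (-1720 + 25729/((-94)**2))*(-36025 + 1213) = (-1720 + 25729/8836)*(-34812) = -15172191/8836*(-34812) = 132043578273/2209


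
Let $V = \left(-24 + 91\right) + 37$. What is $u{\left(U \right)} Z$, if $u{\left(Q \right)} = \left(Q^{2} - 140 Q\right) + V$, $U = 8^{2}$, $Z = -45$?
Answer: $214200$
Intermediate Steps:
$V = 104$ ($V = 67 + 37 = 104$)
$U = 64$
$u{\left(Q \right)} = 104 + Q^{2} - 140 Q$ ($u{\left(Q \right)} = \left(Q^{2} - 140 Q\right) + 104 = 104 + Q^{2} - 140 Q$)
$u{\left(U \right)} Z = \left(104 + 64^{2} - 8960\right) \left(-45\right) = \left(104 + 4096 - 8960\right) \left(-45\right) = \left(-4760\right) \left(-45\right) = 214200$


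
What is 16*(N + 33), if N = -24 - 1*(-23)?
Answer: 512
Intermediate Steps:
N = -1 (N = -24 + 23 = -1)
16*(N + 33) = 16*(-1 + 33) = 16*32 = 512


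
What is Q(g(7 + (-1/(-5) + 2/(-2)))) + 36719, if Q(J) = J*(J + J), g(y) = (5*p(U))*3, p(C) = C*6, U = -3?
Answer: 182519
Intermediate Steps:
p(C) = 6*C
g(y) = -270 (g(y) = (5*(6*(-3)))*3 = (5*(-18))*3 = -90*3 = -270)
Q(J) = 2*J² (Q(J) = J*(2*J) = 2*J²)
Q(g(7 + (-1/(-5) + 2/(-2)))) + 36719 = 2*(-270)² + 36719 = 2*72900 + 36719 = 145800 + 36719 = 182519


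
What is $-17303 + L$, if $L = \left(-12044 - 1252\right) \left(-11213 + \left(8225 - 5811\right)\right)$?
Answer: $116974201$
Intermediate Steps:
$L = 116991504$ ($L = - 13296 \left(-11213 + \left(8225 - 5811\right)\right) = - 13296 \left(-11213 + 2414\right) = \left(-13296\right) \left(-8799\right) = 116991504$)
$-17303 + L = -17303 + 116991504 = 116974201$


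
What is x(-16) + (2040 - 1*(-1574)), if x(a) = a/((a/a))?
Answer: 3598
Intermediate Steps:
x(a) = a (x(a) = a/1 = a*1 = a)
x(-16) + (2040 - 1*(-1574)) = -16 + (2040 - 1*(-1574)) = -16 + (2040 + 1574) = -16 + 3614 = 3598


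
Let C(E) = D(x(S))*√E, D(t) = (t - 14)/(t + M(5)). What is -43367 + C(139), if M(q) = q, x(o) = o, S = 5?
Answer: -43367 - 9*√139/10 ≈ -43378.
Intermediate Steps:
D(t) = (-14 + t)/(5 + t) (D(t) = (t - 14)/(t + 5) = (-14 + t)/(5 + t))
C(E) = -9*√E/10 (C(E) = ((-14 + 5)/(5 + 5))*√E = (-9/10)*√E = ((⅒)*(-9))*√E = -9*√E/10)
-43367 + C(139) = -43367 - 9*√139/10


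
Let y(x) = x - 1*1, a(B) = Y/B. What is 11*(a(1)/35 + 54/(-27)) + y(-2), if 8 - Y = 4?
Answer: -831/35 ≈ -23.743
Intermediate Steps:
Y = 4 (Y = 8 - 1*4 = 8 - 4 = 4)
a(B) = 4/B
y(x) = -1 + x (y(x) = x - 1 = -1 + x)
11*(a(1)/35 + 54/(-27)) + y(-2) = 11*((4/1)/35 + 54/(-27)) + (-1 - 2) = 11*((4*1)*(1/35) + 54*(-1/27)) - 3 = 11*(4*(1/35) - 2) - 3 = 11*(4/35 - 2) - 3 = 11*(-66/35) - 3 = -726/35 - 3 = -831/35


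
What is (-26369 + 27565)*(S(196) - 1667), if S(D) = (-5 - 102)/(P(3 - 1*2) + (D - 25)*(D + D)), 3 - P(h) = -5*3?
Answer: -66839929286/33525 ≈ -1.9937e+6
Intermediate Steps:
P(h) = 18 (P(h) = 3 - (-5)*3 = 3 - 1*(-15) = 3 + 15 = 18)
S(D) = -107/(18 + 2*D*(-25 + D)) (S(D) = (-5 - 102)/(18 + (D - 25)*(D + D)) = -107/(18 + (-25 + D)*(2*D)) = -107/(18 + 2*D*(-25 + D)))
(-26369 + 27565)*(S(196) - 1667) = (-26369 + 27565)*(-107/(18 - 50*196 + 2*196²) - 1667) = 1196*(-107/(18 - 9800 + 2*38416) - 1667) = 1196*(-107/(18 - 9800 + 76832) - 1667) = 1196*(-107/67050 - 1667) = 1196*(-111772457/67050) = -66839929286/33525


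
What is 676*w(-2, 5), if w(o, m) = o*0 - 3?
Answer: -2028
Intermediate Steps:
w(o, m) = -3 (w(o, m) = 0 - 3 = -3)
676*w(-2, 5) = 676*(-3) = -2028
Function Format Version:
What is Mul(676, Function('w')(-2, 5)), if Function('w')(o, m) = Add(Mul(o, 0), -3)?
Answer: -2028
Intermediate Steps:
Function('w')(o, m) = -3 (Function('w')(o, m) = Add(0, -3) = -3)
Mul(676, Function('w')(-2, 5)) = Mul(676, -3) = -2028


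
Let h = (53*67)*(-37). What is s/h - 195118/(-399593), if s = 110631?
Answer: -18571404517/52501325491 ≈ -0.35373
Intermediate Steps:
h = -131387 (h = 3551*(-37) = -131387)
s/h - 195118/(-399593) = 110631/(-131387) - 195118/(-399593) = 110631*(-1/131387) - 195118*(-1/399593) = -110631/131387 + 195118/399593 = -18571404517/52501325491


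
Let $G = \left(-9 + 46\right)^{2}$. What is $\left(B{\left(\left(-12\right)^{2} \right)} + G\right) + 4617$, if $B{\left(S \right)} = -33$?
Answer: $5953$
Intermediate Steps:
$G = 1369$ ($G = 37^{2} = 1369$)
$\left(B{\left(\left(-12\right)^{2} \right)} + G\right) + 4617 = \left(-33 + 1369\right) + 4617 = 1336 + 4617 = 5953$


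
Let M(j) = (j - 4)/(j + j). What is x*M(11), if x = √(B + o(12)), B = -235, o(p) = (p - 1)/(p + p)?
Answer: 7*I*√33774/264 ≈ 4.8729*I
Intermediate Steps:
o(p) = (-1 + p)/(2*p) (o(p) = (-1 + p)/((2*p)) = (-1 + p)*(1/(2*p)) = (-1 + p)/(2*p))
M(j) = (-4 + j)/(2*j) (M(j) = (-4 + j)/((2*j)) = (-4 + j)*(1/(2*j)) = (-4 + j)/(2*j))
x = I*√33774/12 (x = √(-235 + (½)*(-1 + 12)/12) = √(-235 + (½)*(1/12)*11) = √(-235 + 11/24) = √(-5629/24) = I*√33774/12 ≈ 15.315*I)
x*M(11) = (I*√33774/12)*((½)*(-4 + 11)/11) = (I*√33774/12)*((½)*(1/11)*7) = (I*√33774/12)*(7/22) = 7*I*√33774/264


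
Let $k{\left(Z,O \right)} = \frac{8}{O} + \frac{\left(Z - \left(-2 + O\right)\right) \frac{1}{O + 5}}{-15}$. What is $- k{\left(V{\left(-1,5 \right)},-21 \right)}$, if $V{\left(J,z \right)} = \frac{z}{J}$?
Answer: $\frac{257}{840} \approx 0.30595$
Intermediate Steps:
$k{\left(Z,O \right)} = \frac{8}{O} - \frac{2 + Z - O}{15 \left(5 + O\right)}$ ($k{\left(Z,O \right)} = \frac{8}{O} + \frac{2 + Z - O}{5 + O} \left(- \frac{1}{15}\right) = \frac{8}{O} - \frac{2 + Z - O}{15 \left(5 + O\right)}$)
$- k{\left(V{\left(-1,5 \right)},-21 \right)} = - \frac{600 + \left(-21\right)^{2} + 118 \left(-21\right) - - 21 \frac{5}{-1}}{15 \left(-21\right) \left(5 - 21\right)} = - \frac{\left(-1\right) \left(600 + 441 - 2478 - - 21 \cdot 5 \left(-1\right)\right)}{15 \cdot 21 \left(-16\right)} = - \frac{\left(-1\right) \left(-1\right) \left(600 + 441 - 2478 - \left(-21\right) \left(-5\right)\right)}{15 \cdot 21 \cdot 16} = - \frac{\left(-1\right) \left(-1\right) \left(600 + 441 - 2478 - 105\right)}{15 \cdot 21 \cdot 16} = - \frac{\left(-1\right) \left(-1\right) \left(-1542\right)}{15 \cdot 21 \cdot 16} = \left(-1\right) \left(- \frac{257}{840}\right) = \frac{257}{840}$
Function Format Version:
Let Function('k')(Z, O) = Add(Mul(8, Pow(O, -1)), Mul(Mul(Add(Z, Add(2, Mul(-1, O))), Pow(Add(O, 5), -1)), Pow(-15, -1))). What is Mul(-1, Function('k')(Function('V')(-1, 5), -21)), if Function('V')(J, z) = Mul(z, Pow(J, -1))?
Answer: Rational(257, 840) ≈ 0.30595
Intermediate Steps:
Function('k')(Z, O) = Add(Mul(8, Pow(O, -1)), Mul(Rational(-1, 15), Pow(Add(5, O), -1), Add(2, Z, Mul(-1, O)))) (Function('k')(Z, O) = Add(Mul(8, Pow(O, -1)), Mul(Mul(Add(2, Z, Mul(-1, O)), Pow(Add(5, O), -1)), Rational(-1, 15))) = Add(Mul(8, Pow(O, -1)), Mul(Mul(Pow(Add(5, O), -1), Add(2, Z, Mul(-1, O))), Rational(-1, 15))) = Add(Mul(8, Pow(O, -1)), Mul(Rational(-1, 15), Pow(Add(5, O), -1), Add(2, Z, Mul(-1, O)))))
Mul(-1, Function('k')(Function('V')(-1, 5), -21)) = Mul(-1, Mul(Rational(1, 15), Pow(-21, -1), Pow(Add(5, -21), -1), Add(600, Pow(-21, 2), Mul(118, -21), Mul(-1, -21, Mul(5, Pow(-1, -1)))))) = Mul(-1, Mul(Rational(1, 15), Rational(-1, 21), Pow(-16, -1), Add(600, 441, -2478, Mul(-1, -21, Mul(5, -1))))) = Mul(-1, Mul(Rational(1, 15), Rational(-1, 21), Rational(-1, 16), Add(600, 441, -2478, Mul(-1, -21, -5)))) = Mul(-1, Mul(Rational(1, 15), Rational(-1, 21), Rational(-1, 16), Add(600, 441, -2478, -105))) = Mul(-1, Mul(Rational(1, 15), Rational(-1, 21), Rational(-1, 16), -1542)) = Mul(-1, Rational(-257, 840)) = Rational(257, 840)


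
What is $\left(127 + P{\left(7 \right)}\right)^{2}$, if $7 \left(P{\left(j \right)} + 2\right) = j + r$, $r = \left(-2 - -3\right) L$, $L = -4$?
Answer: $\frac{770884}{49} \approx 15732.0$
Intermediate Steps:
$r = -4$ ($r = \left(-2 - -3\right) \left(-4\right) = \left(-2 + 3\right) \left(-4\right) = 1 \left(-4\right) = -4$)
$P{\left(j \right)} = - \frac{18}{7} + \frac{j}{7}$ ($P{\left(j \right)} = -2 + \frac{j - 4}{7} = -2 + \frac{-4 + j}{7} = -2 + \left(- \frac{4}{7} + \frac{j}{7}\right) = - \frac{18}{7} + \frac{j}{7}$)
$\left(127 + P{\left(7 \right)}\right)^{2} = \left(127 + \left(- \frac{18}{7} + \frac{1}{7} \cdot 7\right)\right)^{2} = \left(127 + \left(- \frac{18}{7} + 1\right)\right)^{2} = \left(127 - \frac{11}{7}\right)^{2} = \left(\frac{878}{7}\right)^{2} = \frac{770884}{49}$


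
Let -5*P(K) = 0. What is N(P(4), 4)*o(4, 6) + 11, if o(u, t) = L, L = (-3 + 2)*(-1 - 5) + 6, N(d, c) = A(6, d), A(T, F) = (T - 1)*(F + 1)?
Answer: 71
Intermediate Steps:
P(K) = 0 (P(K) = -⅕*0 = 0)
A(T, F) = (1 + F)*(-1 + T) (A(T, F) = (-1 + T)*(1 + F) = (1 + F)*(-1 + T))
N(d, c) = 5 + 5*d (N(d, c) = -1 + 6 - d + d*6 = -1 + 6 - d + 6*d = 5 + 5*d)
L = 12 (L = -1*(-6) + 6 = 6 + 6 = 12)
o(u, t) = 12
N(P(4), 4)*o(4, 6) + 11 = (5 + 5*0)*12 + 11 = (5 + 0)*12 + 11 = 5*12 + 11 = 60 + 11 = 71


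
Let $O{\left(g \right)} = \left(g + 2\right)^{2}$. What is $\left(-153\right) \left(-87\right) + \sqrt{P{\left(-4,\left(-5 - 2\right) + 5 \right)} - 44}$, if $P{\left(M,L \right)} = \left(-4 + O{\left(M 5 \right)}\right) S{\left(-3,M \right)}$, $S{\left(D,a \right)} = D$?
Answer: $13311 + 2 i \sqrt{251} \approx 13311.0 + 31.686 i$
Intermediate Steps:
$O{\left(g \right)} = \left(2 + g\right)^{2}$
$P{\left(M,L \right)} = 12 - 3 \left(2 + 5 M\right)^{2}$ ($P{\left(M,L \right)} = \left(-4 + \left(2 + M 5\right)^{2}\right) \left(-3\right) = \left(-4 + \left(2 + 5 M\right)^{2}\right) \left(-3\right) = 12 - 3 \left(2 + 5 M\right)^{2}$)
$\left(-153\right) \left(-87\right) + \sqrt{P{\left(-4,\left(-5 - 2\right) + 5 \right)} - 44} = \left(-153\right) \left(-87\right) + \sqrt{\left(12 - 3 \left(2 + 5 \left(-4\right)\right)^{2}\right) - 44} = 13311 + \sqrt{\left(12 - 3 \left(2 - 20\right)^{2}\right) - 44} = 13311 + \sqrt{\left(12 - 3 \left(-18\right)^{2}\right) - 44} = 13311 + \sqrt{\left(12 - 972\right) - 44} = 13311 + \sqrt{-960 - 44} = 13311 + \sqrt{-1004} = 13311 + 2 i \sqrt{251}$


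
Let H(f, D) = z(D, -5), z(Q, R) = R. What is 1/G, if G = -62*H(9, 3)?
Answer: 1/310 ≈ 0.0032258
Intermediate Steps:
H(f, D) = -5
G = 310 (G = -62*(-5) = 310)
1/G = 1/310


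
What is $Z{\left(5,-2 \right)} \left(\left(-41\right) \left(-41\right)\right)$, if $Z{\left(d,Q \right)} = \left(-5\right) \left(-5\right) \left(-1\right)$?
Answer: $-42025$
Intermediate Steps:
$Z{\left(d,Q \right)} = -25$ ($Z{\left(d,Q \right)} = 25 \left(-1\right) = -25$)
$Z{\left(5,-2 \right)} \left(\left(-41\right) \left(-41\right)\right) = - 25 \left(\left(-41\right) \left(-41\right)\right) = \left(-25\right) 1681 = -42025$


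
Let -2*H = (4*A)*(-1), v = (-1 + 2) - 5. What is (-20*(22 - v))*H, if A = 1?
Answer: -1040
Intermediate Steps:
v = -4 (v = 1 - 5 = -4)
H = 2 (H = -4*1*(-1)/2 = -2*(-1) = -½*(-4) = 2)
(-20*(22 - v))*H = -20*(22 - 1*(-4))*2 = -20*(22 + 4)*2 = -20*26*2 = -520*2 = -1040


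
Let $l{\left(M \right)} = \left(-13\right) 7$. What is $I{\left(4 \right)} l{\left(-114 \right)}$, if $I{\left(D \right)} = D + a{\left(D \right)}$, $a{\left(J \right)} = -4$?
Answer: $0$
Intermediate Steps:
$l{\left(M \right)} = -91$
$I{\left(D \right)} = -4 + D$ ($I{\left(D \right)} = D - 4 = -4 + D$)
$I{\left(4 \right)} l{\left(-114 \right)} = \left(-4 + 4\right) \left(-91\right) = 0 \left(-91\right) = 0$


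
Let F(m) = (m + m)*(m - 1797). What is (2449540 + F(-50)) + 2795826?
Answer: 5430066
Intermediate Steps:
F(m) = 2*m*(-1797 + m) (F(m) = (2*m)*(-1797 + m) = 2*m*(-1797 + m))
(2449540 + F(-50)) + 2795826 = (2449540 + 2*(-50)*(-1797 - 50)) + 2795826 = (2449540 + 2*(-50)*(-1847)) + 2795826 = (2449540 + 184700) + 2795826 = 2634240 + 2795826 = 5430066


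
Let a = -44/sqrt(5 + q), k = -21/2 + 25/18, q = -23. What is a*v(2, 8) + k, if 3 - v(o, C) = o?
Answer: -82/9 + 22*I*sqrt(2)/3 ≈ -9.1111 + 10.371*I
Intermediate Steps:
v(o, C) = 3 - o
k = -82/9 (k = -21*1/2 + 25*(1/18) = -21/2 + 25/18 = -82/9 ≈ -9.1111)
a = 22*I*sqrt(2)/3 (a = -44/sqrt(5 - 23) = -44*(-I*sqrt(2)/6) = -(-22)*I*sqrt(2)/3 = 22*I*sqrt(2)/3 ≈ 10.371*I)
a*v(2, 8) + k = (22*I*sqrt(2)/3)*(3 - 1*2) - 82/9 = (22*I*sqrt(2)/3)*(3 - 2) - 82/9 = (22*I*sqrt(2)/3)*1 - 82/9 = 22*I*sqrt(2)/3 - 82/9 = -82/9 + 22*I*sqrt(2)/3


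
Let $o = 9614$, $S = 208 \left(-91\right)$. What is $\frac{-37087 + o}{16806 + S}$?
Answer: $\frac{27473}{2122} \approx 12.947$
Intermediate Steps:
$S = -18928$
$\frac{-37087 + o}{16806 + S} = \frac{-37087 + 9614}{16806 - 18928} = - \frac{27473}{-2122} = \left(-27473\right) \left(- \frac{1}{2122}\right) = \frac{27473}{2122}$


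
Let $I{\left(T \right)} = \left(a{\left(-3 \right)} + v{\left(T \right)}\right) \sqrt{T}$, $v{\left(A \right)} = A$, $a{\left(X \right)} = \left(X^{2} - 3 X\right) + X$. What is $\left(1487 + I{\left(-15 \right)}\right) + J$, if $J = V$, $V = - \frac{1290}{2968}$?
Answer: $\frac{2206063}{1484} \approx 1486.6$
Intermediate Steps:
$a{\left(X \right)} = X^{2} - 2 X$
$I{\left(T \right)} = \sqrt{T} \left(15 + T\right)$ ($I{\left(T \right)} = \left(- 3 \left(-2 - 3\right) + T\right) \sqrt{T} = \left(\left(-3\right) \left(-5\right) + T\right) \sqrt{T} = \left(15 + T\right) \sqrt{T} = \sqrt{T} \left(15 + T\right)$)
$V = - \frac{645}{1484}$ ($V = \left(-1290\right) \frac{1}{2968} = - \frac{645}{1484} \approx -0.43464$)
$J = - \frac{645}{1484} \approx -0.43464$
$\left(1487 + I{\left(-15 \right)}\right) + J = \left(1487 + \sqrt{-15} \left(15 - 15\right)\right) - \frac{645}{1484} = \left(1487 + i \sqrt{15} \cdot 0\right) - \frac{645}{1484} = \left(1487 + 0\right) - \frac{645}{1484} = 1487 - \frac{645}{1484} = \frac{2206063}{1484}$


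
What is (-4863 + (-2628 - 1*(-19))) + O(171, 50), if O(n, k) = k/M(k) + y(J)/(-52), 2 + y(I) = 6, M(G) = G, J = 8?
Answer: -97124/13 ≈ -7471.1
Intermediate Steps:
y(I) = 4 (y(I) = -2 + 6 = 4)
O(n, k) = 12/13 (O(n, k) = k/k + 4/(-52) = 1 + 4*(-1/52) = 1 - 1/13 = 12/13)
(-4863 + (-2628 - 1*(-19))) + O(171, 50) = (-4863 + (-2628 - 1*(-19))) + 12/13 = (-4863 + (-2628 + 19)) + 12/13 = (-4863 - 2609) + 12/13 = -7472 + 12/13 = -97124/13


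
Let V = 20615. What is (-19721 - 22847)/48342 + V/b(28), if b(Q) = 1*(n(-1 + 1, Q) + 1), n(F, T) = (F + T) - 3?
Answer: 497731781/628446 ≈ 792.00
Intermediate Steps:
n(F, T) = -3 + F + T
b(Q) = -2 + Q (b(Q) = 1*((-3 + (-1 + 1) + Q) + 1) = 1*((-3 + 0 + Q) + 1) = 1*((-3 + Q) + 1) = 1*(-2 + Q) = -2 + Q)
(-19721 - 22847)/48342 + V/b(28) = (-19721 - 22847)/48342 + 20615/(-2 + 28) = -42568*1/48342 + 20615/26 = -21284/24171 + 20615*(1/26) = -21284/24171 + 20615/26 = 497731781/628446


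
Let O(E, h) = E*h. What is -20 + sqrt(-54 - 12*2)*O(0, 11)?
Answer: -20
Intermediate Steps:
-20 + sqrt(-54 - 12*2)*O(0, 11) = -20 + sqrt(-54 - 12*2)*(0*11) = -20 + sqrt(-54 - 24)*0 = -20 + sqrt(-78)*0 = -20 + (I*sqrt(78))*0 = -20 + 0 = -20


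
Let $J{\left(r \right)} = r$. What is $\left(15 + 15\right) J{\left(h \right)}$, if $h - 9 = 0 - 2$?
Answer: $210$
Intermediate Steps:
$h = 7$ ($h = 9 + \left(0 - 2\right) = 9 - 2 = 7$)
$\left(15 + 15\right) J{\left(h \right)} = \left(15 + 15\right) 7 = 30 \cdot 7 = 210$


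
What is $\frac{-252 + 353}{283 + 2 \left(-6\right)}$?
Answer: $\frac{101}{271} \approx 0.37269$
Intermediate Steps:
$\frac{-252 + 353}{283 + 2 \left(-6\right)} = \frac{101}{283 - 12} = \frac{101}{271}$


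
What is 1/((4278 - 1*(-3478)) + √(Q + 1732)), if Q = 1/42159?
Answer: 326985204/2536024222835 - √3078424420851/2536024222835 ≈ 0.00012824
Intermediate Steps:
Q = 1/42159 ≈ 2.3720e-5
1/((4278 - 1*(-3478)) + √(Q + 1732)) = 1/((4278 - 1*(-3478)) + √(1/42159 + 1732)) = 1/((4278 + 3478) + √(73019389/42159)) = 1/(7756 + √3078424420851/42159)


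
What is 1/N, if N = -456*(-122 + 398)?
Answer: -1/125856 ≈ -7.9456e-6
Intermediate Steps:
N = -125856 (N = -456*276 = -125856)
1/N = 1/(-125856) = -1/125856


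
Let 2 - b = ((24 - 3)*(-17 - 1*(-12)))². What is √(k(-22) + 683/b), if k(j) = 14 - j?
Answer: √4366706335/11023 ≈ 5.9948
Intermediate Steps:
b = -11023 (b = 2 - ((24 - 3)*(-17 - 1*(-12)))² = 2 - (21*(-17 + 12))² = 2 - (21*(-5))² = 2 - 1*(-105)² = 2 - 1*11025 = 2 - 11025 = -11023)
√(k(-22) + 683/b) = √((14 - 1*(-22)) + 683/(-11023)) = √((14 + 22) + 683*(-1/11023)) = √(36 - 683/11023) = √(396145/11023) = √4366706335/11023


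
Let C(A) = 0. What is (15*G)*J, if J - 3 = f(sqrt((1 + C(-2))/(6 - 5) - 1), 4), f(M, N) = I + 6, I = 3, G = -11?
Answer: -1980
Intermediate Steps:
f(M, N) = 9 (f(M, N) = 3 + 6 = 9)
J = 12 (J = 3 + 9 = 12)
(15*G)*J = (15*(-11))*12 = -165*12 = -1980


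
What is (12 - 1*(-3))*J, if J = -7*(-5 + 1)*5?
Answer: 2100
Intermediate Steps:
J = 140 (J = -7*(-4)*5 = 28*5 = 140)
(12 - 1*(-3))*J = (12 - 1*(-3))*140 = (12 + 3)*140 = 15*140 = 2100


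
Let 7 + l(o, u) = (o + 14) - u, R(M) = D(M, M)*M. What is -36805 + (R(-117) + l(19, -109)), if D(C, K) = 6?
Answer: -37372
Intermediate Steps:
R(M) = 6*M
l(o, u) = 7 + o - u (l(o, u) = -7 + ((o + 14) - u) = -7 + ((14 + o) - u) = -7 + (14 + o - u) = 7 + o - u)
-36805 + (R(-117) + l(19, -109)) = -36805 + (6*(-117) + (7 + 19 - 1*(-109))) = -36805 + (-702 + (7 + 19 + 109)) = -36805 + (-702 + 135) = -36805 - 567 = -37372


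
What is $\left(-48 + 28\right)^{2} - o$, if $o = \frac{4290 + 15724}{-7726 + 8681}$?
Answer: $\frac{361986}{955} \approx 379.04$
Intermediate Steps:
$o = \frac{20014}{955} \approx 20.957$
$\left(-48 + 28\right)^{2} - o = \left(-48 + 28\right)^{2} - \frac{20014}{955} = \left(-20\right)^{2} - \frac{20014}{955} = 400 - \frac{20014}{955} = \frac{361986}{955}$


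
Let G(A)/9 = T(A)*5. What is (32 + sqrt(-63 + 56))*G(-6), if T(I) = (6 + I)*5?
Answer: 0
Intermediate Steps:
T(I) = 30 + 5*I
G(A) = 1350 + 225*A (G(A) = 9*((30 + 5*A)*5) = 9*(150 + 25*A) = 1350 + 225*A)
(32 + sqrt(-63 + 56))*G(-6) = (32 + sqrt(-63 + 56))*(1350 + 225*(-6)) = (32 + sqrt(-7))*(1350 - 1350) = (32 + I*sqrt(7))*0 = 0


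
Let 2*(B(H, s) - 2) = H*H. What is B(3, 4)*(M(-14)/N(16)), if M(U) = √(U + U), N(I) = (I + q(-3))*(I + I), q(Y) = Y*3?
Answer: 13*I*√7/224 ≈ 0.15355*I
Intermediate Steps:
q(Y) = 3*Y
N(I) = 2*I*(-9 + I) (N(I) = (I + 3*(-3))*(I + I) = (I - 9)*(2*I) = (-9 + I)*(2*I) = 2*I*(-9 + I))
B(H, s) = 2 + H²/2 (B(H, s) = 2 + (H*H)/2 = 2 + H²/2)
M(U) = √2*√U (M(U) = √(2*U) = √2*√U)
B(3, 4)*(M(-14)/N(16)) = (2 + (½)*3²)*((√2*√(-14))/((2*16*(-9 + 16)))) = (2 + (½)*9)*((√2*(I*√14))/((2*16*7))) = (2 + 9/2)*((2*I*√7)/224) = 13*((2*I*√7)*(1/224))/2 = 13*(I*√7/112)/2 = 13*I*√7/224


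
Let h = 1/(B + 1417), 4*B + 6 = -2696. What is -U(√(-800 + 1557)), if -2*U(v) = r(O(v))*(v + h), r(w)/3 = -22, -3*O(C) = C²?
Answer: -66/1483 - 33*√757 ≈ -907.99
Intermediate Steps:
B = -1351/2 (B = -3/2 + (¼)*(-2696) = -3/2 - 674 = -1351/2 ≈ -675.50)
O(C) = -C²/3
r(w) = -66 (r(w) = 3*(-22) = -66)
h = 2/1483 (h = 1/(-1351/2 + 1417) = 1/(1483/2) = 2/1483 ≈ 0.0013486)
U(v) = 66/1483 + 33*v (U(v) = -(-33)*(v + 2/1483) = -(-33)*(2/1483 + v) = -(-132/1483 - 66*v)/2 = 66/1483 + 33*v)
-U(√(-800 + 1557)) = -(66/1483 + 33*√(-800 + 1557)) = -(66/1483 + 33*√757) = -66/1483 - 33*√757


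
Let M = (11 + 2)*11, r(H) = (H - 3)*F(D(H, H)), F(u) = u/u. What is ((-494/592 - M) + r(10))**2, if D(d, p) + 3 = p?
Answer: 1640493009/87616 ≈ 18724.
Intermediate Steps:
D(d, p) = -3 + p
F(u) = 1
r(H) = -3 + H (r(H) = (H - 3)*1 = (-3 + H)*1 = -3 + H)
M = 143 (M = 13*11 = 143)
((-494/592 - M) + r(10))**2 = ((-494/592 - 1*143) + (-3 + 10))**2 = ((-494*1/592 - 143) + 7)**2 = ((-247/296 - 143) + 7)**2 = (-42575/296 + 7)**2 = (-40503/296)**2 = 1640493009/87616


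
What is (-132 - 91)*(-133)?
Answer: 29659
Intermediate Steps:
(-132 - 91)*(-133) = -223*(-133) = 29659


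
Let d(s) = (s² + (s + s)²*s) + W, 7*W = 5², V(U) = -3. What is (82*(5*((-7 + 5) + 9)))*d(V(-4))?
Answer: -273880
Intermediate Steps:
W = 25/7 (W = (⅐)*5² = (⅐)*25 = 25/7 ≈ 3.5714)
d(s) = 25/7 + s² + 4*s³ (d(s) = (s² + (s + s)²*s) + 25/7 = (s² + (2*s)²*s) + 25/7 = (s² + (4*s²)*s) + 25/7 = (s² + 4*s³) + 25/7 = 25/7 + s² + 4*s³)
(82*(5*((-7 + 5) + 9)))*d(V(-4)) = (82*(5*((-7 + 5) + 9)))*(25/7 + (-3)² + 4*(-3)³) = (82*(5*(-2 + 9)))*(25/7 + 9 + 4*(-27)) = (82*(5*7))*(25/7 + 9 - 108) = (82*35)*(-668/7) = 2870*(-668/7) = -273880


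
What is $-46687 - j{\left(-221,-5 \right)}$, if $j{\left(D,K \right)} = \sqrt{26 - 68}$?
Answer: $-46687 - i \sqrt{42} \approx -46687.0 - 6.4807 i$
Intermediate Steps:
$j{\left(D,K \right)} = i \sqrt{42}$ ($j{\left(D,K \right)} = \sqrt{-42} = i \sqrt{42}$)
$-46687 - j{\left(-221,-5 \right)} = -46687 - i \sqrt{42}$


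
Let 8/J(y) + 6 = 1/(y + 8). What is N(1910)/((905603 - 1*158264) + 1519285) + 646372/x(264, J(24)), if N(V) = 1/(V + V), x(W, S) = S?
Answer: -4175598980718559/8658503680 ≈ -4.8225e+5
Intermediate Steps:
J(y) = 8/(-6 + 1/(8 + y)) (J(y) = 8/(-6 + 1/(y + 8)) = 8/(-6 + 1/(8 + y)))
N(V) = 1/(2*V)
N(1910)/((905603 - 1*158264) + 1519285) + 646372/x(264, J(24)) = ((½)/1910)/((905603 - 1*158264) + 1519285) + 646372/((8*(-8 - 1*24)/(47 + 6*24))) = ((½)*(1/1910))/((905603 - 158264) + 1519285) + 646372/((8*(-8 - 24)/(47 + 144))) = 1/(3820*(747339 + 1519285)) + 646372/((8*(-32)/191)) = (1/3820)/2266624 + 646372/((8*(1/191)*(-32))) = (1/3820)*(1/2266624) + 646372/(-256/191) = 1/8658503680 + 646372*(-191/256) = 1/8658503680 - 30864263/64 = -4175598980718559/8658503680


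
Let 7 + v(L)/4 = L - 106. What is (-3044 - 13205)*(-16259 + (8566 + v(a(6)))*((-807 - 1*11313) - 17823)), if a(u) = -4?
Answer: 3940295941577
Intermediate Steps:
v(L) = -452 + 4*L (v(L) = -28 + 4*(L - 106) = -28 + 4*(-106 + L) = -28 + (-424 + 4*L) = -452 + 4*L)
(-3044 - 13205)*(-16259 + (8566 + v(a(6)))*((-807 - 1*11313) - 17823)) = (-3044 - 13205)*(-16259 + (8566 + (-452 + 4*(-4)))*((-807 - 1*11313) - 17823)) = -16249*(-16259 + (8566 + (-452 - 16))*((-807 - 11313) - 17823)) = -16249*(-16259 + (8566 - 468)*(-12120 - 17823)) = -16249*(-16259 + 8098*(-29943)) = -16249*(-16259 - 242478414) = -16249*(-242494673) = 3940295941577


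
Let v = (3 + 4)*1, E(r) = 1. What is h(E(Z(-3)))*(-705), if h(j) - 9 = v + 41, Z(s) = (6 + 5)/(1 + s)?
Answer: -40185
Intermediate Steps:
Z(s) = 11/(1 + s)
v = 7 (v = 7*1 = 7)
h(j) = 57 (h(j) = 9 + (7 + 41) = 9 + 48 = 57)
h(E(Z(-3)))*(-705) = 57*(-705) = -40185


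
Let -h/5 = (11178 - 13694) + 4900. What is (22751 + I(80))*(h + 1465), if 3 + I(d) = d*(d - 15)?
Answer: -292196340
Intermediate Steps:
I(d) = -3 + d*(-15 + d) (I(d) = -3 + d*(d - 15) = -3 + d*(-15 + d))
h = -11920 (h = -5*((11178 - 13694) + 4900) = -5*(-2516 + 4900) = -5*2384 = -11920)
(22751 + I(80))*(h + 1465) = (22751 + (-3 + 80² - 15*80))*(-11920 + 1465) = (22751 + (-3 + 6400 - 1200))*(-10455) = (22751 + 5197)*(-10455) = 27948*(-10455) = -292196340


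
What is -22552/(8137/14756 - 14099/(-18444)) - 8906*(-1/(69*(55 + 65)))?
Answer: -3176083563669313/185329000260 ≈ -17138.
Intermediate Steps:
-22552/(8137/14756 - 14099/(-18444)) - 8906*(-1/(69*(55 + 65))) = -22552/(8137*(1/14756) - 14099*(-1/18444)) - 8906/((-69*120)) = -22552/(8137/14756 + 14099/18444) - 8906/(-8280) = -22552/44765459/34019958 - 8906*(-1/8280) = -22552*34019958/44765459 + 4453/4140 = -767218092816/44765459 + 4453/4140 = -3176083563669313/185329000260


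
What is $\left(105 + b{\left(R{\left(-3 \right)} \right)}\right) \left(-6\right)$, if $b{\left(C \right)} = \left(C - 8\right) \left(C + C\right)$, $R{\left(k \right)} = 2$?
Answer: $-486$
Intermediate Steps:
$b{\left(C \right)} = 2 C \left(-8 + C\right)$ ($b{\left(C \right)} = \left(-8 + C\right) 2 C = 2 C \left(-8 + C\right)$)
$\left(105 + b{\left(R{\left(-3 \right)} \right)}\right) \left(-6\right) = \left(105 + 2 \cdot 2 \left(-8 + 2\right)\right) \left(-6\right) = \left(105 + 2 \cdot 2 \left(-6\right)\right) \left(-6\right) = \left(105 - 24\right) \left(-6\right) = 81 \left(-6\right) = -486$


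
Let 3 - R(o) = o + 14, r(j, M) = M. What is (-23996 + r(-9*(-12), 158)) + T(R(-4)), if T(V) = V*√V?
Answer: -23838 - 7*I*√7 ≈ -23838.0 - 18.52*I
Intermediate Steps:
R(o) = -11 - o (R(o) = 3 - (o + 14) = 3 - (14 + o) = 3 + (-14 - o) = -11 - o)
T(V) = V^(3/2)
(-23996 + r(-9*(-12), 158)) + T(R(-4)) = (-23996 + 158) + (-11 - 1*(-4))^(3/2) = -23838 + (-11 + 4)^(3/2) = -23838 + (-7)^(3/2) = -23838 - 7*I*√7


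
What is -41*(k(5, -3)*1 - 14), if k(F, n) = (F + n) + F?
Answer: 287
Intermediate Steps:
k(F, n) = n + 2*F
-41*(k(5, -3)*1 - 14) = -41*((-3 + 2*5)*1 - 14) = -41*((-3 + 10)*1 - 14) = -41*(7*1 - 14) = -41*(7 - 14) = -41*(-7) = 287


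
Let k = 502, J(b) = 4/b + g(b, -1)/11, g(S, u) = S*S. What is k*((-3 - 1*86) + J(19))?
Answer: -5872396/209 ≈ -28098.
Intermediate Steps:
g(S, u) = S²
J(b) = 4/b + b²/11
k*((-3 - 1*86) + J(19)) = 502*((-3 - 1*86) + (1/11)*(44 + 19³)/19) = 502*((-3 - 86) + (1/11)*(1/19)*(44 + 6859)) = 502*(-89 + (1/11)*(1/19)*6903) = 502*(-89 + 6903/209) = 502*(-11698/209) = -5872396/209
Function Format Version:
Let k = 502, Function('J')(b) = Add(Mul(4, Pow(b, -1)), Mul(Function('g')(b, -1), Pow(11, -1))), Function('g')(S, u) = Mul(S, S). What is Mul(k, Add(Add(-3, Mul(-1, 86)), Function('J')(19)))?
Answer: Rational(-5872396, 209) ≈ -28098.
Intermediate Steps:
Function('g')(S, u) = Pow(S, 2)
Function('J')(b) = Add(Mul(4, Pow(b, -1)), Mul(Rational(1, 11), Pow(b, 2))) (Function('J')(b) = Add(Mul(4, Pow(b, -1)), Mul(Pow(b, 2), Pow(11, -1))) = Add(Mul(4, Pow(b, -1)), Mul(Pow(b, 2), Rational(1, 11))) = Add(Mul(4, Pow(b, -1)), Mul(Rational(1, 11), Pow(b, 2))))
Mul(k, Add(Add(-3, Mul(-1, 86)), Function('J')(19))) = Mul(502, Add(Add(-3, Mul(-1, 86)), Mul(Rational(1, 11), Pow(19, -1), Add(44, Pow(19, 3))))) = Mul(502, Add(Add(-3, -86), Mul(Rational(1, 11), Rational(1, 19), Add(44, 6859)))) = Mul(502, Add(-89, Mul(Rational(1, 11), Rational(1, 19), 6903))) = Mul(502, Add(-89, Rational(6903, 209))) = Mul(502, Rational(-11698, 209)) = Rational(-5872396, 209)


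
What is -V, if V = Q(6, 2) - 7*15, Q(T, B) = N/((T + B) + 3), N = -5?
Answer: 1160/11 ≈ 105.45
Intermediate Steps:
Q(T, B) = -5/(3 + B + T) (Q(T, B) = -5/((T + B) + 3) = -5/((B + T) + 3) = -5/(3 + B + T))
V = -1160/11 (V = -5/(3 + 2 + 6) - 7*15 = -5/11 - 105 = -1160/11 ≈ -105.45)
-V = -1*(-1160/11) = 1160/11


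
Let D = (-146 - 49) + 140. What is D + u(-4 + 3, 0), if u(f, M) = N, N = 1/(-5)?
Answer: -276/5 ≈ -55.200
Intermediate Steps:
N = -1/5 ≈ -0.20000
D = -55 (D = -195 + 140 = -55)
u(f, M) = -1/5
D + u(-4 + 3, 0) = -55 - 1/5 = -276/5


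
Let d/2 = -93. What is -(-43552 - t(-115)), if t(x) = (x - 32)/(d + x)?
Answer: 1872757/43 ≈ 43553.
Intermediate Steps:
d = -186 (d = 2*(-93) = -186)
t(x) = (-32 + x)/(-186 + x) (t(x) = (x - 32)/(-186 + x) = (-32 + x)/(-186 + x))
-(-43552 - t(-115)) = -(-43552 - (-32 - 115)/(-186 - 115)) = -(-43552 - (-147)/(-301)) = -(-43552 - (-1)*(-147)/301) = -(-43552 - 1*21/43) = -(-43552 - 21/43) = -1*(-1872757/43) = 1872757/43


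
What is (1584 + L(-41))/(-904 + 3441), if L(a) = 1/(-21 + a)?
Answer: 98207/157294 ≈ 0.62435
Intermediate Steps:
(1584 + L(-41))/(-904 + 3441) = (1584 + 1/(-21 - 41))/(-904 + 3441) = (1584 + 1/(-62))/2537 = (1584 - 1/62)*(1/2537) = (98207/62)*(1/2537) = 98207/157294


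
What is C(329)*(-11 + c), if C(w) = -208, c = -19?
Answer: 6240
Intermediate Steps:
C(329)*(-11 + c) = -208*(-11 - 19) = -208*(-30) = 6240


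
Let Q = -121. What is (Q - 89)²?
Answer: 44100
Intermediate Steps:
(Q - 89)² = (-121 - 89)² = (-210)² = 44100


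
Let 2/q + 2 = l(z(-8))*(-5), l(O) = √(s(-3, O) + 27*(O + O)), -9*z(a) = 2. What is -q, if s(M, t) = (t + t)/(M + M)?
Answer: 54/4079 - 15*I*√966/4079 ≈ 0.013239 - 0.11429*I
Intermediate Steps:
z(a) = -2/9 (z(a) = -⅑*2 = -2/9)
s(M, t) = t/M (s(M, t) = (2*t)/((2*M)) = (2*t)*(1/(2*M)) = t/M)
l(O) = √483*√O/3 (l(O) = √(O/(-3) + 27*(O + O)) = √(O*(-⅓) + 27*(2*O)) = √(-O/3 + 54*O) = √(161*O/3) = √483*√O/3)
q = 2/(-2 - 5*I*√966/9) (q = 2/(-2 + (√483*√(-2/9)/3)*(-5)) = 2/(-2 + (√483*(I*√2/3)/3)*(-5)) = 2/(-2 + (I*√966/9)*(-5)) = 2/(-2 - 5*I*√966/9) ≈ -0.013239 + 0.11429*I)
-q = -(-54/4079 + 15*I*√966/4079) = 54/4079 - 15*I*√966/4079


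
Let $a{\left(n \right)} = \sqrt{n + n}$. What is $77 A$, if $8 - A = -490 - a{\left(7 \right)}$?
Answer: $38346 + 77 \sqrt{14} \approx 38634.0$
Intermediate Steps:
$a{\left(n \right)} = \sqrt{2} \sqrt{n}$ ($a{\left(n \right)} = \sqrt{2 n} = \sqrt{2} \sqrt{n}$)
$A = 498 + \sqrt{14}$ ($A = 8 - \left(-490 - \sqrt{2} \sqrt{7}\right) = 8 - \left(-490 - \sqrt{14}\right) = 8 + \left(490 + \sqrt{14}\right) = 498 + \sqrt{14} \approx 501.74$)
$77 A = 77 \left(498 + \sqrt{14}\right) = 38346 + 77 \sqrt{14}$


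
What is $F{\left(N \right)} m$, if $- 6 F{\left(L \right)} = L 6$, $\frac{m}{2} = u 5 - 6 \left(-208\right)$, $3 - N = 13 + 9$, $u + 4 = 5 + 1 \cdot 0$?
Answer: $47614$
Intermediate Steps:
$u = 1$ ($u = -4 + \left(5 + 1 \cdot 0\right) = -4 + \left(5 + 0\right) = -4 + 5 = 1$)
$N = -19$ ($N = 3 - \left(13 + 9\right) = 3 - 22 = -19$)
$m = 2506$ ($m = 2 \left(1 \cdot 5 - 6 \left(-208\right)\right) = 2 \left(5 - -1248\right) = 2 \left(5 + 1248\right) = 2 \cdot 1253 = 2506$)
$F{\left(L \right)} = - L$ ($F{\left(L \right)} = - \frac{L 6}{6} = - \frac{6 L}{6} = - L$)
$F{\left(N \right)} m = \left(-1\right) \left(-19\right) 2506 = 19 \cdot 2506 = 47614$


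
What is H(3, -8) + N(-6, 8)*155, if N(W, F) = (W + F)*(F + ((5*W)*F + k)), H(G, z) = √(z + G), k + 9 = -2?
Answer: -75330 + I*√5 ≈ -75330.0 + 2.2361*I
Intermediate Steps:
k = -11 (k = -9 - 2 = -11)
H(G, z) = √(G + z)
N(W, F) = (F + W)*(-11 + F + 5*F*W) (N(W, F) = (W + F)*(F + ((5*W)*F - 11)) = (F + W)*(F + (5*F*W - 11)) = (F + W)*(F + (-11 + 5*F*W)) = (F + W)*(-11 + F + 5*F*W))
H(3, -8) + N(-6, 8)*155 = √(3 - 8) + (8² - 11*8 - 11*(-6) + 8*(-6) + 5*8*(-6)² + 5*(-6)*8²)*155 = √(-5) + (64 - 88 + 66 - 48 + 5*8*36 + 5*(-6)*64)*155 = I*√5 + (64 - 88 + 66 - 48 + 1440 - 1920)*155 = I*√5 - 486*155 = I*√5 - 75330 = -75330 + I*√5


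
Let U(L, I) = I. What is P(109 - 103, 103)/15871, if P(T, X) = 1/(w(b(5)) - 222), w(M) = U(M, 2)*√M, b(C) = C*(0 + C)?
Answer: -1/3364652 ≈ -2.9721e-7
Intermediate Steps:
b(C) = C² (b(C) = C*C = C²)
w(M) = 2*√M
P(T, X) = -1/212 (P(T, X) = 1/(2*√(5²) - 222) = 1/(2*√25 - 222) = 1/(2*5 - 222) = 1/(10 - 222) = 1/(-212) = -1/212)
P(109 - 103, 103)/15871 = -1/212/15871 = -1/212*1/15871 = -1/3364652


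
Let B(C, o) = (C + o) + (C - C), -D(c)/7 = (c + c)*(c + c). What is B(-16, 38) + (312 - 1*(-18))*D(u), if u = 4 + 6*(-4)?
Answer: -3695978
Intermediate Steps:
u = -20 (u = 4 - 24 = -20)
D(c) = -28*c² (D(c) = -7*(c + c)*(c + c) = -7*2*c*2*c = -28*c²)
B(C, o) = C + o (B(C, o) = (C + o) + 0 = C + o)
B(-16, 38) + (312 - 1*(-18))*D(u) = (-16 + 38) + (312 - 1*(-18))*(-28*(-20)²) = 22 + (312 + 18)*(-28*400) = 22 + 330*(-11200) = 22 - 3696000 = -3695978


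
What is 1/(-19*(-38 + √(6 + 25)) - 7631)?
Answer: -6909/47723090 + 19*√31/47723090 ≈ -0.00014256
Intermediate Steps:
1/(-19*(-38 + √(6 + 25)) - 7631) = 1/(-19*(-38 + √31) - 7631) = 1/((722 - 19*√31) - 7631) = 1/(-6909 - 19*√31)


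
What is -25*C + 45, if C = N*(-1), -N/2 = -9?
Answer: 495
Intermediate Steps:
N = 18 (N = -2*(-9) = 18)
C = -18 (C = 18*(-1) = -18)
-25*C + 45 = -25*(-18) + 45 = 450 + 45 = 495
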